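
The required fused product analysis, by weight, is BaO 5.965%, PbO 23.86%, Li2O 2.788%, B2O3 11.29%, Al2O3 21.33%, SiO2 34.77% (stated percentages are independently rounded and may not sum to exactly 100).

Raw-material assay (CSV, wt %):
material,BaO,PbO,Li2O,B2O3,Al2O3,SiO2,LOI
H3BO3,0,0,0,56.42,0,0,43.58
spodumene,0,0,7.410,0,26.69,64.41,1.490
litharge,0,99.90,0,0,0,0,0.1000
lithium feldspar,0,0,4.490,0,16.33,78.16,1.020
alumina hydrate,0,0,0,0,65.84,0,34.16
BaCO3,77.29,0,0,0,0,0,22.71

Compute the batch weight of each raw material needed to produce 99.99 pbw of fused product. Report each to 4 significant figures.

Each numeric step maintains full precision in all steps — the intermediate values are printed rounded to 4 significant figures within the worked lines — each reported number takes just one rounding — the derived quantities are rebuilt from the weighed amounts on 99.99 pbw of glass at full precision (ignition loss, totals, yield, the six compositions, glass mass), exactly as shown in either problem or answer.
Oxide-by-oxide targets in 99.99 pbw fused product:
  BaO: 5.965% × 99.99 = 5.964 pbw
  PbO: 23.86% × 99.99 = 23.86 pbw
  Li2O: 2.788% × 99.99 = 2.788 pbw
  B2O3: 11.29% × 99.99 = 11.29 pbw
  Al2O3: 21.33% × 99.99 = 21.33 pbw
  SiO2: 34.77% × 99.99 = 34.77 pbw
Mass-balance tally per oxide from the weights as reported, per the basis as stated (sums match the target masses within answer rounding):
  BaO: 7.717·0.7729 = 5.964 pbw (target 5.964 pbw)
  PbO: 23.88·0.9990 = 23.86 pbw (target 23.86 pbw)
  Li2O: 21.31·0.07410 + 26.92·0.04490 = 2.788 pbw (target 2.788 pbw)
  B2O3: 20.01·0.5642 = 11.29 pbw (target 11.29 pbw)
  Al2O3: 21.31·0.2669 + 26.92·0.1633 + 17.08·0.6584 = 21.33 pbw (target 21.33 pbw)
  SiO2: 21.31·0.6441 + 26.92·0.7816 = 34.77 pbw (target 34.77 pbw)
Glass-mass closure: whole batch net of LOI = 99.99 pbw (per-oxide target masses sum to 99.99 pbw; the stated basis being 99.99 pbw — deltas are rounding alone).
Summing the batch: Σ batch = 116.9 pbw; LOI loss = Σ batch·LOI = 16.92 pbw; the yield ratio, glass ÷ batch: 85.53%.

Batch per 99.99 pbw fused product:
  H3BO3: 20.01 pbw
  spodumene: 21.31 pbw
  litharge: 23.88 pbw
  lithium feldspar: 26.92 pbw
  alumina hydrate: 17.08 pbw
  BaCO3: 7.717 pbw
Total batch = 116.9 pbw; LOI loss = 16.92 pbw; yield = 85.53%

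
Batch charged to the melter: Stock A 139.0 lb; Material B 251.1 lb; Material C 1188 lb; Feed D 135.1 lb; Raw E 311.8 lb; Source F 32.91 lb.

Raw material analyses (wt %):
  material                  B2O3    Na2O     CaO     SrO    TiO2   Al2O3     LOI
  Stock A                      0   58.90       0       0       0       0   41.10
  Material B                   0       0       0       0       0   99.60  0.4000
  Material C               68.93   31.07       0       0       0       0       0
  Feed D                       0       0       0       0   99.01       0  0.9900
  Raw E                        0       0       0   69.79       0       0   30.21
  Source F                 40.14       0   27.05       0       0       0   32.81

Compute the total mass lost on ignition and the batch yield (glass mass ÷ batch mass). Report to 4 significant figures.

LOI loss = 164.5 lb; glass = 1893 lb; yield = 92.01%

Intermediates are displayed rounded off to 4 significant digits alongside each step; every computation runs at exact precision through every step; each reported value includes exactly one rounding; derived quantities are carried in exact precision (LOI, the six compositions, net glass mass, totals, yield) using the weight values at 1893 lb of glass, exactly as printed in the problem or answer text.
Each material's LOI contribution:
  Stock A: 139.0 × 0.4110 = 57.13 lb
  Material B: 251.1 × 0.004000 = 1.004 lb
  Material C: 1188 × 0 = 0 lb
  Feed D: 135.1 × 0.009900 = 1.337 lb
  Raw E: 311.8 × 0.3021 = 94.19 lb
  Source F: 32.91 × 0.3281 = 10.80 lb
Total LOI = 164.5 lb
Glass = batch − LOI = 2058 − 164.5 = 1893 lb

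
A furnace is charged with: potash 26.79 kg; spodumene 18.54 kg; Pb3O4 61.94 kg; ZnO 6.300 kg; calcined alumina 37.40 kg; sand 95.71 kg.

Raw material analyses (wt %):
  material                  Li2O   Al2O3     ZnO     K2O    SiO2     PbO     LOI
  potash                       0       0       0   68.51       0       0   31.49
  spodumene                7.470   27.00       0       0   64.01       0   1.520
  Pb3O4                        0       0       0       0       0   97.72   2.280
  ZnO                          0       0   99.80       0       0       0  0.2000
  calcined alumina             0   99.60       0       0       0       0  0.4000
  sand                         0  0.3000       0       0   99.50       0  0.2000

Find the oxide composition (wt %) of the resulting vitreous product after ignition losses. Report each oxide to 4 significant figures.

Glass mass = 236.2 kg (batch 246.7 − LOI 10.48).
Composition: Li2O 0.5864%, Al2O3 18.01%, ZnO 2.662%, K2O 7.771%, SiO2 45.34%, PbO 25.63%

Values along the way are displayed rounded off to 4 significant digits between the steps; every computation holds exact precision throughout. A single rounding completes every reported value. Derived quantities (six oxide percentages, net glass mass, the totals, ignition loss, yield) are re-derived using the weight values per 236.2 kg of glass at full float precision exactly as printed in the question or the answer.
Per-oxide mass from batch:
  Li2O: 18.54·0.07470 = 1.385 kg
  Al2O3: 18.54·0.2700 + 37.40·0.9960 + 95.71·0.003000 = 42.54 kg
  ZnO: 6.300·0.9980 = 6.287 kg
  K2O: 26.79·0.6851 = 18.35 kg
  SiO2: 18.54·0.6401 + 95.71·0.9950 = 107.1 kg
  PbO: 61.94·0.9772 = 60.53 kg
LOI: 26.79·0.3149 + 18.54·0.01520 + 61.94·0.02280 + 6.300·0.002000 + 37.40·0.004000 + 95.71·0.002000 = 10.48 kg
Glass = total batch minus LOI = 246.7 − 10.48 = 236.2 kg (matching Σ of the oxides)
each oxide over glass, ×100, is wt %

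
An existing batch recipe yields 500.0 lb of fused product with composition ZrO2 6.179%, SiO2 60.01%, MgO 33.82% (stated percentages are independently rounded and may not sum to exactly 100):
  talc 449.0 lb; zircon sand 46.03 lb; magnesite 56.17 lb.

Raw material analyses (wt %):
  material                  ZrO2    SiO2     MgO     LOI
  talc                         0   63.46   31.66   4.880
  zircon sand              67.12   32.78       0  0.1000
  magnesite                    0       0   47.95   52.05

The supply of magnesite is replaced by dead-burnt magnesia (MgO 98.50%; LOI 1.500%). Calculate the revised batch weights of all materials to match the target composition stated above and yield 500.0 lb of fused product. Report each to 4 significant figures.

Revised batch per 500.0 lb fused product:
  talc: 449.0 lb
  zircon sand: 46.03 lb
  dead-burnt magnesia: 27.34 lb
Total batch = 522.4 lb; LOI loss = 22.37 lb

In-progress results are rounded to four significant figures when quoted — full float precision is carried through every step. Each reported figure takes exactly one rounding; derived quantities are computed in exact precision (LOI, glass mass, yield, the totals, three oxide percentages) starting from the weights at 500.0 lb of glass as written in question or answer.
The oxide mass targets at 500.0 lb fused product:
  ZrO2: 6.179% × 500.0 = 30.90 lb
  SiO2: 60.01% × 500.0 = 300.0 lb
  MgO: 33.82% × 500.0 = 169.1 lb
Sums-versus-targets review per the reported batch figures, on the stated basis (sum by sum, the targets are met exact up to rounding of places):
  ZrO2: 46.03·0.6712 = 30.90 lb (target 30.90 lb)
  SiO2: 449.0·0.6346 + 46.03·0.3278 = 300.0 lb (target 300.0 lb)
  MgO: 449.0·0.3166 + 27.34·0.9850 = 169.1 lb (target 169.1 lb)
Glass-mass closure: batch total minus LOI = 500.0 lb (oxide target masses add up to 500.0 lb; against the stated basis, 500.0 lb — differing by rounding only).
Whole-batch sum: Σ batch = 522.4 lb; LOI loss = Σ batch·LOI = 22.37 lb; the yield ratio, glass ÷ batch: 95.72%.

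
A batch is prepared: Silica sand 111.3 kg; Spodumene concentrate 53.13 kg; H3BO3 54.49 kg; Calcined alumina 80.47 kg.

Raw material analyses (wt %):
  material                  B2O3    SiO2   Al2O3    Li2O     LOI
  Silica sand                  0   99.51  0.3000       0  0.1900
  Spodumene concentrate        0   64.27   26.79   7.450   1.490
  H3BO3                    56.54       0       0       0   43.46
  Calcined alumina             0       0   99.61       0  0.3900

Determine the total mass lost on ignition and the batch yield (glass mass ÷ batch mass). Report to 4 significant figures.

Mid-chain values are printed rounded to 4 significant digits as written. All arithmetic holds exact precision from start to finish — each reported value is rounded only once — the derived quantities are re-derived using the weight values per 274.4 kg of glass in exact precision (ignition loss, yield, the four compositions, totals, net glass mass) exactly as printed in question or answer.
Material-by-material LOI:
  Silica sand: 111.3 × 0.001900 = 0.2115 kg
  Spodumene concentrate: 53.13 × 0.01490 = 0.7916 kg
  H3BO3: 54.49 × 0.4346 = 23.68 kg
  Calcined alumina: 80.47 × 0.003900 = 0.3138 kg
Total LOI = 25.00 kg
Glass = batch − LOI = 299.4 − 25.00 = 274.4 kg

LOI loss = 25.00 kg; glass = 274.4 kg; yield = 91.65%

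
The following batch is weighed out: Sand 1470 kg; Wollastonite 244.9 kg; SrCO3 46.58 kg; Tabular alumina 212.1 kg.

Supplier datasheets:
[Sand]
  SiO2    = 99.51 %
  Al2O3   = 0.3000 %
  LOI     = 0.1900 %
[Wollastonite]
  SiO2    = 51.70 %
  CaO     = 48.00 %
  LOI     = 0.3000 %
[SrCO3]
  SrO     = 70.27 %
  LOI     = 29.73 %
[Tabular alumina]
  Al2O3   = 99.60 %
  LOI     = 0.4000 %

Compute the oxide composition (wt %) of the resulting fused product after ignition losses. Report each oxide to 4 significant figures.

Glass mass = 1955 kg (batch 1974 − LOI 18.22).
Composition: SiO2 81.28%, CaO 6.012%, Al2O3 11.03%, SrO 1.674%

All arithmetic holds full float precision through the solve. Mid-chain values are shown, rounded to 4 significant figures, in the printout — a single rounding finalizes every reported value. Derived quantities, which include glass mass, ignition loss, four oxide percentages, yield, totals, are re-derived at full precision, as given in the problem or the answer, from the weighed amounts per 1955 kg of glass.
Delivered oxide masses:
  SiO2: 1470·0.9951 + 244.9·0.5170 = 1589 kg
  CaO: 244.9·0.4800 = 117.6 kg
  Al2O3: 1470·0.003000 + 212.1·0.9960 = 215.7 kg
  SrO: 46.58·0.7027 = 32.73 kg
LOI: 1470·0.001900 + 244.9·0.003000 + 46.58·0.2973 + 212.1·0.004000 = 18.22 kg
batch − LOI leaves glass = 1974 − 18.22 = 1955 kg (= the summed oxide contributions)
wt % = oxide mass / glass mass × 100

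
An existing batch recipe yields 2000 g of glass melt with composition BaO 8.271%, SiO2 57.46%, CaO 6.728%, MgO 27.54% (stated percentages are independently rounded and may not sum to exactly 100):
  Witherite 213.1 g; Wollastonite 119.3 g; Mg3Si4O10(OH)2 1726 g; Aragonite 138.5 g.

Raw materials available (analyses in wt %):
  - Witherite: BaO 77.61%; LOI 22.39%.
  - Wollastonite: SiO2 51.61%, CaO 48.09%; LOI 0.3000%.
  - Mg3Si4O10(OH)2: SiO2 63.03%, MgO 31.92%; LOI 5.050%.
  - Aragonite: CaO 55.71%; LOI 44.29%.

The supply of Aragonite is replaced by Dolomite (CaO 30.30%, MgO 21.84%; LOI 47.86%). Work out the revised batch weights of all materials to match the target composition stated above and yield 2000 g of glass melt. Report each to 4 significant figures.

Revised batch per 2000 g glass melt:
  Witherite: 213.1 g
  Wollastonite: 210.8 g
  Mg3Si4O10(OH)2: 1651 g
  Dolomite: 109.5 g
Total batch = 2184 g; LOI loss = 184.1 g

All arithmetic carries full precision in all steps; intermediates are displayed (rounded to four significant figures) within the worked lines; every reported number takes a single rounding — derived quantities (net glass mass, LOI, the four compositions, the totals, the yield) are computed from the batch weights for 2000 g of glass in full precision as written in the problem or answer text.
Oxide-by-oxide targets in 2000 g glass melt:
  BaO: 8.271% × 2000 = 165.4 g
  SiO2: 57.46% × 2000 = 1149 g
  CaO: 6.728% × 2000 = 134.6 g
  MgO: 27.54% × 2000 = 550.8 g
Sums-versus-targets review on the weights just shown, for the quoted basis mass (summed amounts equal target values net of answer rounding effects):
  BaO: 213.1·0.7761 = 165.4 g (target 165.4 g)
  SiO2: 210.8·0.5161 + 1651·0.6303 = 1149 g (target 1149 g)
  CaO: 210.8·0.4809 + 109.5·0.3030 = 134.6 g (target 134.6 g)
  MgO: 1651·0.3192 + 109.5·0.2184 = 550.9 g (target 550.8 g)
Glass mass check: whole batch net of LOI = 2000 g (summing oxide targets gives 2000 g; basis as stated: 2000 g — gaps are rounding artifacts).
Total batch = Σ batch = 2184 g; loss to ignition Σ batch·LOI = 184.1 g; yield: glass divided by total = 91.57%.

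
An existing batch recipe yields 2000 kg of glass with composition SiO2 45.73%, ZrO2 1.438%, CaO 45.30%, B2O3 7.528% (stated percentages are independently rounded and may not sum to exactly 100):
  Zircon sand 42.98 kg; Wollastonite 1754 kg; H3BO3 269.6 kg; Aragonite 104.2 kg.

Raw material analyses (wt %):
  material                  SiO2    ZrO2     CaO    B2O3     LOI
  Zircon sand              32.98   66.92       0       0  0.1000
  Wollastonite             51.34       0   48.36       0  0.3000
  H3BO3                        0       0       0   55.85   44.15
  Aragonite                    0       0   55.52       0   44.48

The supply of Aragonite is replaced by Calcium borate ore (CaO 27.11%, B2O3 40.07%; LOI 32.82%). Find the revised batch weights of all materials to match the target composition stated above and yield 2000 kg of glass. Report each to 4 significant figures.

Revised batch per 2000 kg glass:
  Zircon sand: 42.98 kg
  Wollastonite: 1754 kg
  H3BO3: 116.5 kg
  Calcium borate ore: 213.3 kg
Total batch = 2127 kg; LOI loss = 126.7 kg

All arithmetic runs at full precision at each step. Rounding to four significant figures governs each working value as displayed — each reported result carries a single rounding. Derived quantities are carried from the weighed amounts per 2000 kg of glass in full float precision (glass mass, the yield, the totals, LOI, the four compositions) exactly as shown in question or answer.
Target oxide masses per 2000 kg glass:
  SiO2: 45.73% × 2000 = 914.6 kg
  ZrO2: 1.438% × 2000 = 28.76 kg
  CaO: 45.30% × 2000 = 906.0 kg
  B2O3: 7.528% × 2000 = 150.6 kg
Mass-balance tally per oxide given the weights on record, at the basis given (sums match the target masses net of answer rounding effects):
  SiO2: 42.98·0.3298 + 1754·0.5134 = 914.7 kg (target 914.6 kg)
  ZrO2: 42.98·0.6692 = 28.76 kg (target 28.76 kg)
  CaO: 1754·0.4836 + 213.3·0.2711 = 906.1 kg (target 906.0 kg)
  B2O3: 116.5·0.5585 + 213.3·0.4007 = 150.5 kg (target 150.6 kg)
The glass-mass cross-check: Σ batch − LOI loss = 2000 kg (oxide target masses add up to 2000 kg; with the basis standing at 2000 kg — any gap is answer rounding).
Summing the batch: Σ batch = 2127 kg; LOI removed, Σ of batch·LOI: 126.7 kg; yield = glass ÷ total batch = 94.04%.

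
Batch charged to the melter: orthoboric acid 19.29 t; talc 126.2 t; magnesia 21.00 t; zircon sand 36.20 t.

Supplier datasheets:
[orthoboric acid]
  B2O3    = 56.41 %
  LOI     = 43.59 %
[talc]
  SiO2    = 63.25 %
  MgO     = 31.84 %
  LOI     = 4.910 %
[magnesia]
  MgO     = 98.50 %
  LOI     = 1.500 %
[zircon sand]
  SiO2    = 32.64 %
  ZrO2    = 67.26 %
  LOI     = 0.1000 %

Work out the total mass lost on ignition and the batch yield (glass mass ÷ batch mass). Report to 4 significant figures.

LOI loss = 14.96 t; glass = 187.7 t; yield = 92.62%

Mid-chain values are displayed rounded off to 4 significant figures across the worked steps; all internal work carries full float precision through every step. A single rounding finalizes every reported number — all derived quantities are carried in exact precision (LOI, four oxide percentages, net glass mass, totals, yield) from the batch weights at 187.7 t of glass, precisely as stated by the problem or answer text.
Per-material ignition loss:
  orthoboric acid: 19.29 × 0.4359 = 8.409 t
  talc: 126.2 × 0.04910 = 6.196 t
  magnesia: 21.00 × 0.01500 = 0.3150 t
  zircon sand: 36.20 × 0.001000 = 0.03620 t
Total LOI = 14.96 t
Glass = batch − LOI = 202.7 − 14.96 = 187.7 t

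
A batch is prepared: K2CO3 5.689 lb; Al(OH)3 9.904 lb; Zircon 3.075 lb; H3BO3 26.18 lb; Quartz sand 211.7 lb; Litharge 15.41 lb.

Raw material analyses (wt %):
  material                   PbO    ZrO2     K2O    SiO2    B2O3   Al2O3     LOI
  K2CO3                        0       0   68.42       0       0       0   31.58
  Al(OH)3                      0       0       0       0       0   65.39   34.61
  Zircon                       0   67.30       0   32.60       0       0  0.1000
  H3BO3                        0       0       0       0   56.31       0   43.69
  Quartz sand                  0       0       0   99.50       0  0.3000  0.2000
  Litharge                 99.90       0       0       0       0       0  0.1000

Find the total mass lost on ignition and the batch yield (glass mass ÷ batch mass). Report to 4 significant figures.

Exact precision is kept end to end; values along the way are displayed with 4-significant-figure rounding in the working — every reported result is rounded a single time; all derived quantities, including the totals, LOI, net glass mass, the yield, the six compositions, are recomputed starting from the weights at 254.9 lb of glass in full precision precisely as stated by the problem or answer text.
Material-by-material LOI:
  K2CO3: 5.689 × 0.3158 = 1.797 lb
  Al(OH)3: 9.904 × 0.3461 = 3.428 lb
  Zircon: 3.075 × 0.001000 = 0.003075 lb
  H3BO3: 26.18 × 0.4369 = 11.44 lb
  Quartz sand: 211.7 × 0.002000 = 0.4234 lb
  Litharge: 15.41 × 0.001000 = 0.01541 lb
Total LOI = 17.10 lb
Glass = batch − LOI = 272.0 − 17.10 = 254.9 lb

LOI loss = 17.10 lb; glass = 254.9 lb; yield = 93.71%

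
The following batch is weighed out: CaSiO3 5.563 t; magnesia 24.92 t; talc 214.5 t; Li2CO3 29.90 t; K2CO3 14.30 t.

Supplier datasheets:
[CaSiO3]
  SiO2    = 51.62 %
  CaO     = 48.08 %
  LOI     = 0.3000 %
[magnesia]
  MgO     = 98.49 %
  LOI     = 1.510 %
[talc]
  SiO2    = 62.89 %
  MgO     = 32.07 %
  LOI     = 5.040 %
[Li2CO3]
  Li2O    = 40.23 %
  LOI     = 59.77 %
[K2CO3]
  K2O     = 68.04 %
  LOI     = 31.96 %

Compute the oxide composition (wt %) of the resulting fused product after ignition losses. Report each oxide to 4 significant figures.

The intermediate values appear (rounded to 4 significant figures) in the printout — all internal work maintains exact precision in all steps — exactly one rounding is applied to every reported result; derived quantities are carried at full float precision (the yield, the five compositions, net glass mass, the totals, ignition loss) starting from the weights for 255.5 t of glass, as quoted within problem or answer.
Oxide-by-oxide delivered mass:
  SiO2: 5.563·0.5162 + 214.5·0.6289 = 137.8 t
  CaO: 5.563·0.4808 = 2.675 t
  K2O: 14.30·0.6804 = 9.730 t
  MgO: 24.92·0.9849 + 214.5·0.3207 = 93.33 t
  Li2O: 29.90·0.4023 = 12.03 t
LOI: 5.563·0.003000 + 24.92·0.01510 + 214.5·0.05040 + 29.90·0.5977 + 14.30·0.3196 = 33.65 t
Net of LOI, the glass mass = 289.2 − 33.65 = 255.5 t (equal to the oxide-mass sum)
each oxide over glass, ×100, is wt %

Glass mass = 255.5 t (batch 289.2 − LOI 33.65).
Composition: SiO2 53.91%, CaO 1.047%, K2O 3.808%, MgO 36.52%, Li2O 4.707%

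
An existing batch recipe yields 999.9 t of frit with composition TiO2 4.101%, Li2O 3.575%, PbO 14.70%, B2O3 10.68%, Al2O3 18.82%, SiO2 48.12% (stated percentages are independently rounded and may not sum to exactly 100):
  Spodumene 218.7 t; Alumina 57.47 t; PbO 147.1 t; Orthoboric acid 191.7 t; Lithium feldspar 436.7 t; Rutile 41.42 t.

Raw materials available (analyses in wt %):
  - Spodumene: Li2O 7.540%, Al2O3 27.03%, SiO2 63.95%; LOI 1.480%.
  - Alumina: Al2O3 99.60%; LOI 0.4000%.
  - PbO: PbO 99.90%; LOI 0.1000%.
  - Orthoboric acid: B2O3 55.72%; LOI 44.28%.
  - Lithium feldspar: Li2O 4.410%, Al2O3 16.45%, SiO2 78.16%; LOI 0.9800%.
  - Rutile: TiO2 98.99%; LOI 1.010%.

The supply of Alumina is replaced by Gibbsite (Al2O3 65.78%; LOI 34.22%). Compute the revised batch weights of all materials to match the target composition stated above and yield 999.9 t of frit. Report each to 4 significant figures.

The intermediate values are printed rounded off to 4 significant digits in the printout. Each numeric step holds full float precision end to end. Each reported value is rounded a single time; derived quantities, including six oxide percentages, glass mass, totals, ignition loss, the yield, are rebuilt from the batch weights on 999.9 t of glass in full float precision, as they appear in the question or the answer.
Target masses of each oxide per 999.9 t frit:
  TiO2: 4.101% × 999.9 = 41.01 t
  Li2O: 3.575% × 999.9 = 35.75 t
  PbO: 14.70% × 999.9 = 147.0 t
  B2O3: 10.68% × 999.9 = 106.8 t
  Al2O3: 18.82% × 999.9 = 188.2 t
  SiO2: 48.12% × 999.9 = 481.2 t
Mass-balance tally per oxide on the weights just shown, for the quoted basis mass (delivered sums recover each target within answer rounding):
  TiO2: 41.42·0.9899 = 41.00 t (target 41.01 t)
  Li2O: 218.7·0.07540 + 436.7·0.04410 = 35.75 t (target 35.75 t)
  PbO: 147.1·0.9990 = 147.0 t (target 147.0 t)
  B2O3: 191.7·0.5572 = 106.8 t (target 106.8 t)
  Al2O3: 218.7·0.2703 + 87.01·0.6578 + 436.7·0.1645 = 188.2 t (target 188.2 t)
  SiO2: 218.7·0.6395 + 436.7·0.7816 = 481.2 t (target 481.2 t)
Auditing the glass mass value: whole batch net of LOI = 999.9 t (oxide target masses add up to 999.9 t; with the basis standing at 999.9 t — rounding explains the deltas).
Adding the batch up: Σ batch = 1123 t; LOI loss = Σ batch·LOI = 122.7 t; the yield ratio, glass ÷ batch: 89.07%.

Revised batch per 999.9 t frit:
  Spodumene: 218.7 t
  Gibbsite: 87.01 t
  PbO: 147.1 t
  Orthoboric acid: 191.7 t
  Lithium feldspar: 436.7 t
  Rutile: 41.42 t
Total batch = 1123 t; LOI loss = 122.7 t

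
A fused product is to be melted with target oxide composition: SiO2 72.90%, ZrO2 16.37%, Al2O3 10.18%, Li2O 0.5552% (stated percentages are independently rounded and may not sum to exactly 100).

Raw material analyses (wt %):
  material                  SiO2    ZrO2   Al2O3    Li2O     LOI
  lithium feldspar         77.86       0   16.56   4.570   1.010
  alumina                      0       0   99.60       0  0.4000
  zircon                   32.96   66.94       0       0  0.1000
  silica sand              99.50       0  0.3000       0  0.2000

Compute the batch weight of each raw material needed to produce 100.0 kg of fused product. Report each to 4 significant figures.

Batch per 100.0 kg fused product:
  lithium feldspar: 12.15 kg
  alumina: 8.033 kg
  zircon: 24.45 kg
  silica sand: 55.66 kg
Total batch = 100.3 kg; LOI loss = 0.2906 kg; yield = 99.71%

All internal work holds full precision at each step; in-progress results appear rounded to 4 significant digits when written out; every reported figure sees exactly one rounding; the derived quantities are rebuilt in full float precision (the totals, net glass mass, LOI, the four compositions, the yield) from the batch weights for 100.0 kg of glass, as quoted within the question or the answer.
Target masses of each oxide per 100.0 kg fused product:
  SiO2: 72.90% × 100.0 = 72.90 kg
  ZrO2: 16.37% × 100.0 = 16.37 kg
  Al2O3: 10.18% × 100.0 = 10.18 kg
  Li2O: 0.5552% × 100.0 = 0.5552 kg
Balance tally, oxide-wise, using the reported weights, for the quoted basis mass (oxide sums agree with the targets inside rounding margins):
  SiO2: 12.15·0.7786 + 24.45·0.3296 + 55.66·0.9950 = 72.90 kg (target 72.90 kg)
  ZrO2: 24.45·0.6694 = 16.37 kg (target 16.37 kg)
  Al2O3: 12.15·0.1656 + 8.033·0.9960 + 55.66·0.003000 = 10.18 kg (target 10.18 kg)
  Li2O: 12.15·0.04570 = 0.5553 kg (target 0.5552 kg)
Glass-mass sanity pass: total batch − LOI = 100.0 kg (summing oxide targets gives 100.0 kg; basis as stated: 100.0 kg — rounding explains the deltas).
Total batch = Σ batch = 100.3 kg; Σ batch·LOI gives LOI loss = 0.2906 kg; the yield ratio, glass ÷ batch: 99.71%.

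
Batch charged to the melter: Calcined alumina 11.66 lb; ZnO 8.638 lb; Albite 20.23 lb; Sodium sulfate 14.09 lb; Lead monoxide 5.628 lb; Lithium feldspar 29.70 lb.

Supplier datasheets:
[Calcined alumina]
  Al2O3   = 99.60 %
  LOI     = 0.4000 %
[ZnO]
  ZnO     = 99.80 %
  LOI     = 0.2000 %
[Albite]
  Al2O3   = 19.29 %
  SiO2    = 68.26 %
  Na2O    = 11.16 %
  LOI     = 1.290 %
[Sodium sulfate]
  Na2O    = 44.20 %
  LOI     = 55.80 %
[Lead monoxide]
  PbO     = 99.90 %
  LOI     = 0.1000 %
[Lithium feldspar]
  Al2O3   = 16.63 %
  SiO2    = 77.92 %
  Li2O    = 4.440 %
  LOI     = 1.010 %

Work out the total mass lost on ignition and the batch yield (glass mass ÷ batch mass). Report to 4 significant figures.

LOI loss = 8.493 lb; glass = 81.45 lb; yield = 90.56%

Working values are displayed with 4-significant-figure rounding in the working. All internal work keeps exact precision at all times — exactly one rounding lands on every reported figure. The derived quantities (glass mass, ignition loss, the totals, the six compositions, the yield) are recomputed at full float precision starting from the weights at 81.45 lb of glass as set out in either problem or answer.
Ignition loss by material:
  Calcined alumina: 11.66 × 0.004000 = 0.04664 lb
  ZnO: 8.638 × 0.002000 = 0.01728 lb
  Albite: 20.23 × 0.01290 = 0.2610 lb
  Sodium sulfate: 14.09 × 0.5580 = 7.862 lb
  Lead monoxide: 5.628 × 0.001000 = 0.005628 lb
  Lithium feldspar: 29.70 × 0.01010 = 0.3000 lb
Total LOI = 8.493 lb
Glass = batch − LOI = 89.95 − 8.493 = 81.45 lb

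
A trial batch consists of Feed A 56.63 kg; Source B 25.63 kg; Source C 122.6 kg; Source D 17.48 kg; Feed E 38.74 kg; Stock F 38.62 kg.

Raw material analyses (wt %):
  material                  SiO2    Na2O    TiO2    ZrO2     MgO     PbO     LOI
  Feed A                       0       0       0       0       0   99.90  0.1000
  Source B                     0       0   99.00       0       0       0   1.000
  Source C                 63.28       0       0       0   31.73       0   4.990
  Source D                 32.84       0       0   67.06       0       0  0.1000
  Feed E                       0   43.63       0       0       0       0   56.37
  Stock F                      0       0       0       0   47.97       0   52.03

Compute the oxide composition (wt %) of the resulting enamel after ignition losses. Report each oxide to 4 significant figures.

Every computation runs at full float precision all the way through — the intermediate values are displayed rounded to four significant figures alongside each step — a single rounding finalizes every reported figure; the derived quantities (the yield, glass mass, six oxide percentages, totals, LOI) are re-derived using the weight values per 251.3 kg of glass at full precision precisely as stated by either problem or answer.
What the batch supplies per oxide:
  SiO2: 122.6·0.6328 + 17.48·0.3284 = 83.32 kg
  Na2O: 38.74·0.4363 = 16.90 kg
  TiO2: 25.63·0.9900 = 25.37 kg
  ZrO2: 17.48·0.6706 = 11.72 kg
  MgO: 122.6·0.3173 + 38.62·0.4797 = 57.43 kg
  PbO: 56.63·0.9990 = 56.57 kg
LOI: 56.63·0.001000 + 25.63·0.01000 + 122.6·0.04990 + 17.48·0.001000 + 38.74·0.5637 + 38.62·0.5203 = 48.38 kg
batch − LOI leaves glass = 299.7 − 48.38 = 251.3 kg (the oxide masses sum to this)
each wt % is 100 × oxide ÷ glass

Glass mass = 251.3 kg (batch 299.7 − LOI 48.38).
Composition: SiO2 33.15%, Na2O 6.725%, TiO2 10.10%, ZrO2 4.664%, MgO 22.85%, PbO 22.51%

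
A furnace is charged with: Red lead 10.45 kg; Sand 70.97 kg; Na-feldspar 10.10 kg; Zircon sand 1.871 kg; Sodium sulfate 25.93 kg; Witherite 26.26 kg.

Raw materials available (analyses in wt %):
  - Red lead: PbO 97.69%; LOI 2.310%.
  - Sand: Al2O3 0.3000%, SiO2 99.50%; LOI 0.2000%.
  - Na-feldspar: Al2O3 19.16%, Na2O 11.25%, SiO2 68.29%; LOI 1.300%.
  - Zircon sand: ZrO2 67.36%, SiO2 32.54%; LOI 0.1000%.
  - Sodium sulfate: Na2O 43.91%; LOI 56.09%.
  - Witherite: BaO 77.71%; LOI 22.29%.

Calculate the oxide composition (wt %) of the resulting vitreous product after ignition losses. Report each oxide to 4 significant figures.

Glass mass = 124.7 kg (batch 145.6 − LOI 20.91).
Composition: Al2O3 1.723%, PbO 8.189%, Na2O 10.04%, ZrO2 1.011%, BaO 16.37%, SiO2 62.66%

Intermediates are shown, with 4-significant-figure rounding, when written out — all arithmetic keeps full precision from start to finish — every reported number carries a single rounding. The derived quantities, including yield, LOI, net glass mass, the totals, the six compositions, are rebuilt using the weight values at 124.7 kg of glass in exact precision as written in problem or answer.
Mass of each oxide from the mix:
  Al2O3: 70.97·0.003000 + 10.10·0.1916 = 2.148 kg
  PbO: 10.45·0.9769 = 10.21 kg
  Na2O: 10.10·0.1125 + 25.93·0.4391 = 12.52 kg
  ZrO2: 1.871·0.6736 = 1.260 kg
  BaO: 26.26·0.7771 = 20.41 kg
  SiO2: 70.97·0.9950 + 10.10·0.6829 + 1.871·0.3254 = 78.12 kg
LOI: 10.45·0.02310 + 70.97·0.002000 + 10.10·0.01300 + 1.871·0.001000 + 25.93·0.5609 + 26.26·0.2229 = 20.91 kg
Glass mass = batch − LOI = 145.6 − 20.91 = 124.7 kg (= the summed oxide contributions)
percent share: oxide ÷ glass, ×100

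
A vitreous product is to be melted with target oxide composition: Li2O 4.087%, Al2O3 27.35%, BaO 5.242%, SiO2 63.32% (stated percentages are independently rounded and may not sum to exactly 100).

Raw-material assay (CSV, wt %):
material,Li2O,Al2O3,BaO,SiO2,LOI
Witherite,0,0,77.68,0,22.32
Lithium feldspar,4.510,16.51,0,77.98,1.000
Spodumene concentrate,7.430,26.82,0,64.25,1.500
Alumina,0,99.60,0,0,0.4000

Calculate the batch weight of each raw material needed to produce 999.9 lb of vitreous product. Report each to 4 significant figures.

All internal work runs at full precision in all steps — in-progress results appear with 4-significant-digit rounding between the steps; every reported result receives exactly one rounding; all derived quantities (glass mass, ignition loss, the yield, totals, the four compositions) are carried at full float precision using the weight values per 999.9 lb of glass as they appear in either problem or answer.
Target masses of each oxide per 999.9 lb vitreous product:
  Li2O: 4.087% × 999.9 = 40.87 lb
  Al2O3: 27.35% × 999.9 = 273.5 lb
  BaO: 5.242% × 999.9 = 52.41 lb
  SiO2: 63.32% × 999.9 = 633.1 lb
Per-oxide balance check from the weights as reported, on the stated basis (summed amounts equal target values net of answer rounding effects):
  Li2O: 717.7·0.04510 + 114.4·0.07430 = 40.87 lb (target 40.87 lb)
  Al2O3: 717.7·0.1651 + 114.4·0.2682 + 124.8·0.9960 = 273.5 lb (target 273.5 lb)
  BaO: 67.48·0.7768 = 52.42 lb (target 52.41 lb)
  SiO2: 717.7·0.7798 + 114.4·0.6425 = 633.2 lb (target 633.1 lb)
Mass balance on the glass: batch Σ − ignition loss = 999.9 lb (oxide target masses add up to 999.9 lb; against the stated basis, 999.9 lb — differing by rounding only).
Total batch = Σ batch = 1024 lb; loss to ignition Σ batch·LOI = 24.45 lb; the yield ratio, glass ÷ batch: 97.61%.

Batch per 999.9 lb vitreous product:
  Witherite: 67.48 lb
  Lithium feldspar: 717.7 lb
  Spodumene concentrate: 114.4 lb
  Alumina: 124.8 lb
Total batch = 1024 lb; LOI loss = 24.45 lb; yield = 97.61%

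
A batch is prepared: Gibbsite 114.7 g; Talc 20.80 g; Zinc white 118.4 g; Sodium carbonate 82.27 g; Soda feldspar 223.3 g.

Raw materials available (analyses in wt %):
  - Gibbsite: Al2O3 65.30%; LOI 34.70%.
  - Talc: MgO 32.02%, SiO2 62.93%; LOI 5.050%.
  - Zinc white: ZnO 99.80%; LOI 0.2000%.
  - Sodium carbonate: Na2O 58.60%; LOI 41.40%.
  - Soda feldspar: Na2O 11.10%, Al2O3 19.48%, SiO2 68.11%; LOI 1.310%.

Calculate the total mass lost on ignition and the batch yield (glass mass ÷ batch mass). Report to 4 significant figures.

The working math carries full precision end to end. Values along the way are displayed (rounded to four significant figures) alongside each step; every reported value undergoes a single rounding. Derived quantities, which include the yield, glass mass, the totals, LOI, the five compositions, are recomputed in full float precision, as quoted within the problem or answer text, from the weighed amounts on 481.4 g of glass.
Per-material ignition loss:
  Gibbsite: 114.7 × 0.3470 = 39.80 g
  Talc: 20.80 × 0.05050 = 1.050 g
  Zinc white: 118.4 × 0.002000 = 0.2368 g
  Sodium carbonate: 82.27 × 0.4140 = 34.06 g
  Soda feldspar: 223.3 × 0.01310 = 2.925 g
Total LOI = 78.07 g
Glass = batch − LOI = 559.5 − 78.07 = 481.4 g

LOI loss = 78.07 g; glass = 481.4 g; yield = 86.05%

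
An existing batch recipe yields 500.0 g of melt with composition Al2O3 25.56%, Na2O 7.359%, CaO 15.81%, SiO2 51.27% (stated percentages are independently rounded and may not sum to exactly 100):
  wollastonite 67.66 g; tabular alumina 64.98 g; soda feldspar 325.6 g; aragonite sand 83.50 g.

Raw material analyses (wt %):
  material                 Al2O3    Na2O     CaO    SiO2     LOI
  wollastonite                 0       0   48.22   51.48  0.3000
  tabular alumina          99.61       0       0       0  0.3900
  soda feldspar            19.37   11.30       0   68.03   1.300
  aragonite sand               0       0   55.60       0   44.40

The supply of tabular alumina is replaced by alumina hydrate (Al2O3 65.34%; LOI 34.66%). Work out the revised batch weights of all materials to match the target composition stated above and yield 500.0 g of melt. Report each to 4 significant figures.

Working values appear, rounded to four significant figures, between the steps; full float precision is carried from start to finish. A single rounding yields every reported value — the derived quantities, which include totals, LOI, glass mass, the yield, the four compositions, are rebuilt at full precision, as they appear in question or answer, starting from the weights at 500.0 g of glass.
Per-oxide target masses for 500.0 g melt:
  Al2O3: 25.56% × 500.0 = 127.8 g
  Na2O: 7.359% × 500.0 = 36.80 g
  CaO: 15.81% × 500.0 = 79.05 g
  SiO2: 51.27% × 500.0 = 256.4 g
Balance tally, oxide-wise, with the batch weights as given, relative to the basis at hand (every target is met by its sum modulo rounding of the values):
  Al2O3: 99.06·0.6534 + 325.6·0.1937 = 127.8 g (target 127.8 g)
  Na2O: 325.6·0.1130 = 36.79 g (target 36.80 g)
  CaO: 67.66·0.4822 + 83.50·0.5560 = 79.05 g (target 79.05 g)
  SiO2: 67.66·0.5148 + 325.6·0.6803 = 256.3 g (target 256.4 g)
Glass-mass bookkeeping: total batch − LOI = 500.0 g (summing oxide targets gives 500.0 g; versus the stated basis of 500.0 g — a pure rounding effect).
Total batch = Σ batch = 575.8 g; the LOI term Σ batch·LOI equals 75.84 g; yield: glass divided by total = 86.83%.

Revised batch per 500.0 g melt:
  wollastonite: 67.66 g
  alumina hydrate: 99.06 g
  soda feldspar: 325.6 g
  aragonite sand: 83.50 g
Total batch = 575.8 g; LOI loss = 75.84 g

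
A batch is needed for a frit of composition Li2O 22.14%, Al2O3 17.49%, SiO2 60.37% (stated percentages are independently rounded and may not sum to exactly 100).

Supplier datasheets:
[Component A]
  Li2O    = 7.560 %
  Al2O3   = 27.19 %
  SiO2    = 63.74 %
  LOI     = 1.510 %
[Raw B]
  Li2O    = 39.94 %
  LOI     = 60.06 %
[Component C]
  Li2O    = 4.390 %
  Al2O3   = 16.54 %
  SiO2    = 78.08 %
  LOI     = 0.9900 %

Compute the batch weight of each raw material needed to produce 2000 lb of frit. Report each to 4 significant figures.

Batch per 2000 lb frit:
  Component A: 687.0 lb
  Raw B: 870.3 lb
  Component C: 985.6 lb
Total batch = 2543 lb; LOI loss = 542.8 lb; yield = 78.65%

Exact precision is kept end to end; values along the way appear with 4-significant-figure rounding at each printed step. Each reported value takes just one rounding; derived quantities are rebuilt starting from the weights on 2000 lb of glass in full float precision (glass mass, the yield, three oxide percentages, ignition loss, the totals) as set out in question or answer.
Oxide-by-oxide targets in 2000 lb frit:
  Li2O: 22.14% × 2000 = 442.8 lb
  Al2O3: 17.49% × 2000 = 349.8 lb
  SiO2: 60.37% × 2000 = 1207 lb
Verifying the oxide balance per the reported batch figures, at the basis given (summed amounts equal target values net of answer rounding effects):
  Li2O: 687.0·0.07560 + 870.3·0.3994 + 985.6·0.04390 = 442.8 lb (target 442.8 lb)
  Al2O3: 687.0·0.2719 + 985.6·0.1654 = 349.8 lb (target 349.8 lb)
  SiO2: 687.0·0.6374 + 985.6·0.7808 = 1207 lb (target 1207 lb)
The glass-mass cross-check: batch total minus LOI = 2000 lb (oxide target masses add up to 2000 lb; with the basis standing at 2000 lb — a pure rounding effect).
Whole-batch sum: Σ batch = 2543 lb; the LOI term Σ batch·LOI equals 542.8 lb; yield, glass over the total, = 78.65%.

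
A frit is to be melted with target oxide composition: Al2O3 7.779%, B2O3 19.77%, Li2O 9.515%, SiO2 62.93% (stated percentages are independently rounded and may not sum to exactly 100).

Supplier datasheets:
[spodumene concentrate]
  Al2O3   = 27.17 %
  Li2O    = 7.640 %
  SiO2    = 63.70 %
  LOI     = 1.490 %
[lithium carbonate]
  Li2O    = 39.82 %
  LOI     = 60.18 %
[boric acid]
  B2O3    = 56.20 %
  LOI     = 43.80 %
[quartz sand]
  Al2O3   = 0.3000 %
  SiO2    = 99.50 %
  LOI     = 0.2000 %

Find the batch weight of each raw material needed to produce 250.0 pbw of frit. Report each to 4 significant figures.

All internal work maintains exact precision in every operation — intermediates are shown, rounded to four significant digits, in the working. Exactly one rounding goes into every reported value; derived quantities (LOI, glass mass, the four compositions, yield, totals) are recomputed from the weighed amounts for 250.0 pbw of glass in full precision, as written in either problem or answer.
Target oxide masses per 250.0 pbw frit:
  Al2O3: 7.779% × 250.0 = 19.45 pbw
  B2O3: 19.77% × 250.0 = 49.42 pbw
  Li2O: 9.515% × 250.0 = 23.79 pbw
  SiO2: 62.93% × 250.0 = 157.3 pbw
Sums-versus-targets review with the batch weights as given, for the quoted basis mass (delivered sums recover each target exact up to rounding of places):
  Al2O3: 70.33·0.2717 + 113.1·0.003000 = 19.45 pbw (target 19.45 pbw)
  B2O3: 87.94·0.5620 = 49.42 pbw (target 49.42 pbw)
  Li2O: 70.33·0.07640 + 46.24·0.3982 = 23.79 pbw (target 23.79 pbw)
  SiO2: 70.33·0.6370 + 113.1·0.9950 = 157.3 pbw (target 157.3 pbw)
Glass-mass closure: whole batch net of LOI = 250.0 pbw (per-oxide target masses sum to 250.0 pbw; stated basis 250.0 pbw — deltas are rounding alone).
Adding the batch up: Σ batch = 317.6 pbw; Σ batch·LOI gives LOI loss = 67.62 pbw; yield, glass over the total, = 78.71%.

Batch per 250.0 pbw frit:
  spodumene concentrate: 70.33 pbw
  lithium carbonate: 46.24 pbw
  boric acid: 87.94 pbw
  quartz sand: 113.1 pbw
Total batch = 317.6 pbw; LOI loss = 67.62 pbw; yield = 78.71%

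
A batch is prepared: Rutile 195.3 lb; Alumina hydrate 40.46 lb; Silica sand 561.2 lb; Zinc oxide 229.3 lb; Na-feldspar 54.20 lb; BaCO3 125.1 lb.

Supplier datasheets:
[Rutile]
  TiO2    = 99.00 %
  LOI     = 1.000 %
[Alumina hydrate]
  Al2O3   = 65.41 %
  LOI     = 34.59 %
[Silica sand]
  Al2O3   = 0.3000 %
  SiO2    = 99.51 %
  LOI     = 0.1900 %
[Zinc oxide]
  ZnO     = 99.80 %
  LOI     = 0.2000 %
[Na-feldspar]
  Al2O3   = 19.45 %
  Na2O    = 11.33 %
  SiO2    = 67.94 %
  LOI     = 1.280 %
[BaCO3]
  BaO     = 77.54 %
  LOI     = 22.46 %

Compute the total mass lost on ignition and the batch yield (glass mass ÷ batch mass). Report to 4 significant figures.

LOI loss = 46.26 lb; glass = 1159 lb; yield = 96.16%

The whole derivation keeps full float precision at all times — values along the way are shown rounded to four significant digits at each printed step. Each reported number is rounded exactly once. All derived quantities are rebuilt at full precision (ignition loss, net glass mass, the yield, the totals, the six compositions) from the batch weights on 1159 lb of glass, as they appear in the problem or the answer.
Per-material ignition loss:
  Rutile: 195.3 × 0.01000 = 1.953 lb
  Alumina hydrate: 40.46 × 0.3459 = 14.00 lb
  Silica sand: 561.2 × 0.001900 = 1.066 lb
  Zinc oxide: 229.3 × 0.002000 = 0.4586 lb
  Na-feldspar: 54.20 × 0.01280 = 0.6938 lb
  BaCO3: 125.1 × 0.2246 = 28.10 lb
Total LOI = 46.26 lb
Glass = batch − LOI = 1206 − 46.26 = 1159 lb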